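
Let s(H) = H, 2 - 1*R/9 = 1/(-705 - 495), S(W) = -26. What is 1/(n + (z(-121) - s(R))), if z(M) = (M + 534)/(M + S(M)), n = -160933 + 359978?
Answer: 8400/1671803137 ≈ 5.0245e-6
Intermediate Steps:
R = 7203/400 (R = 18 - 9/(-705 - 495) = 18 - 9/(-1200) = 18 - 9*(-1/1200) = 18 + 3/400 = 7203/400 ≈ 18.008)
n = 199045
z(M) = (534 + M)/(-26 + M) (z(M) = (M + 534)/(M - 26) = (534 + M)/(-26 + M))
1/(n + (z(-121) - s(R))) = 1/(199045 + ((534 - 121)/(-26 - 121) - 1*7203/400)) = 1/(199045 + (413/(-147) - 7203/400)) = 1/(199045 + (-1/147*413 - 7203/400)) = 1/(199045 + (-59/21 - 7203/400)) = 1/(199045 - 174863/8400) = 1/(1671803137/8400) = 8400/1671803137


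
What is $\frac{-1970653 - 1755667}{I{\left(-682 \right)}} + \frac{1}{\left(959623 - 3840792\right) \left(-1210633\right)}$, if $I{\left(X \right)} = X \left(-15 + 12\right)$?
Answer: $- \frac{6498773383090346297}{3568263150186471} \approx -1821.3$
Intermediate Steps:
$I{\left(X \right)} = - 3 X$ ($I{\left(X \right)} = X \left(-3\right) = - 3 X$)
$\frac{-1970653 - 1755667}{I{\left(-682 \right)}} + \frac{1}{\left(959623 - 3840792\right) \left(-1210633\right)} = \frac{-1970653 - 1755667}{\left(-3\right) \left(-682\right)} + \frac{1}{\left(959623 - 3840792\right) \left(-1210633\right)} = \frac{-1970653 - 1755667}{2046} + \frac{1}{-2881169} \left(- \frac{1}{1210633}\right) = \left(-3726320\right) \frac{1}{2046} - - \frac{1}{3488038269977} = - \frac{1863160}{1023} + \frac{1}{3488038269977} = - \frac{6498773383090346297}{3568263150186471}$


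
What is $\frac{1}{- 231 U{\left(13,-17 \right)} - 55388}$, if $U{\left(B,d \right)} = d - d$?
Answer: $- \frac{1}{55388} \approx -1.8054 \cdot 10^{-5}$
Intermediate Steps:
$U{\left(B,d \right)} = 0$
$\frac{1}{- 231 U{\left(13,-17 \right)} - 55388} = \frac{1}{\left(-231\right) 0 - 55388} = \frac{1}{0 - 55388} = \frac{1}{-55388} = - \frac{1}{55388}$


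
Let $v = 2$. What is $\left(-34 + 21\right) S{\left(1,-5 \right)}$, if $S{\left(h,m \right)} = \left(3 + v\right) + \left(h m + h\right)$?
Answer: $-13$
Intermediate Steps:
$S{\left(h,m \right)} = 5 + h + h m$ ($S{\left(h,m \right)} = \left(3 + 2\right) + \left(h m + h\right) = 5 + \left(h + h m\right) = 5 + h + h m$)
$\left(-34 + 21\right) S{\left(1,-5 \right)} = \left(-34 + 21\right) \left(5 + 1 + 1 \left(-5\right)\right) = - 13 \left(5 + 1 - 5\right) = \left(-13\right) 1 = -13$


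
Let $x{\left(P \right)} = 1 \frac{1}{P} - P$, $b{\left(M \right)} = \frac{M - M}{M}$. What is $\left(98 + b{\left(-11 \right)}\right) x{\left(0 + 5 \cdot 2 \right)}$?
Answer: $- \frac{4851}{5} \approx -970.2$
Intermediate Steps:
$b{\left(M \right)} = 0$ ($b{\left(M \right)} = \frac{0}{M} = 0$)
$x{\left(P \right)} = \frac{1}{P} - P$
$\left(98 + b{\left(-11 \right)}\right) x{\left(0 + 5 \cdot 2 \right)} = \left(98 + 0\right) \left(\frac{1}{0 + 5 \cdot 2} - \left(0 + 5 \cdot 2\right)\right) = 98 \left(\frac{1}{0 + 10} - \left(0 + 10\right)\right) = 98 \left(\frac{1}{10} - 10\right) = 98 \left(- \frac{99}{10}\right) = - \frac{4851}{5}$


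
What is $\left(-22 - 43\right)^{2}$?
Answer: $4225$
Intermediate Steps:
$\left(-22 - 43\right)^{2} = \left(-65\right)^{2} = 4225$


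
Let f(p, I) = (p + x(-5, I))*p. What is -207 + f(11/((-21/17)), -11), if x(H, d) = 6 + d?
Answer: -36683/441 ≈ -83.181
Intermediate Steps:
f(p, I) = p*(6 + I + p) (f(p, I) = (p + (6 + I))*p = (6 + I + p)*p = p*(6 + I + p))
-207 + f(11/((-21/17)), -11) = -207 + (11/((-21/17)))*(6 - 11 + 11/((-21/17))) = -207 + (11/((-21*1/17)))*(6 - 11 + 11/((-21*1/17))) = -207 + (11/(-21/17))*(6 - 11 + 11/(-21/17)) = -207 + (11*(-17/21))*(6 - 11 + 11*(-17/21)) = -207 - 187*(6 - 11 - 187/21)/21 = -207 - 187/21*(-292/21) = -207 + 54604/441 = -36683/441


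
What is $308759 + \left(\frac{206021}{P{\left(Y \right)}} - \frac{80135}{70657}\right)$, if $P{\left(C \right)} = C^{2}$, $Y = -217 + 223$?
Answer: $\frac{799929388805}{2543652} \approx 3.1448 \cdot 10^{5}$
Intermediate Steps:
$Y = 6$
$308759 + \left(\frac{206021}{P{\left(Y \right)}} - \frac{80135}{70657}\right) = 308759 + \left(\frac{206021}{6^{2}} - \frac{80135}{70657}\right) = 308759 + \left(\frac{206021}{36} - \frac{80135}{70657}\right) = 308759 + \frac{14553940937}{2543652} = \frac{799929388805}{2543652}$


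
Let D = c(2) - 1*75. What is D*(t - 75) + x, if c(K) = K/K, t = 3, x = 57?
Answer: 5385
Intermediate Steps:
c(K) = 1
D = -74 (D = 1 - 1*75 = 1 - 75 = -74)
D*(t - 75) + x = -74*(3 - 75) + 57 = -74*(-72) + 57 = 5328 + 57 = 5385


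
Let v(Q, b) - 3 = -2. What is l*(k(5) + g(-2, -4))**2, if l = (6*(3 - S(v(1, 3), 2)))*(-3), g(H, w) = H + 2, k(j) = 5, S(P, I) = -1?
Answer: -1800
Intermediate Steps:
v(Q, b) = 1 (v(Q, b) = 3 - 2 = 1)
g(H, w) = 2 + H
l = -72 (l = (6*(3 - 1*(-1)))*(-3) = (6*(3 + 1))*(-3) = (6*4)*(-3) = 24*(-3) = -72)
l*(k(5) + g(-2, -4))**2 = -72*(5 + (2 - 2))**2 = -72*(5 + 0)**2 = -72*5**2 = -72*25 = -1800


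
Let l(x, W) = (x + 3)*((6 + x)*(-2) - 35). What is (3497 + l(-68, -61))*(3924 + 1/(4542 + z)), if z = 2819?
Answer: -66087884720/7361 ≈ -8.9781e+6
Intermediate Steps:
l(x, W) = (-47 - 2*x)*(3 + x) (l(x, W) = (3 + x)*((-12 - 2*x) - 35) = (3 + x)*(-47 - 2*x) = (-47 - 2*x)*(3 + x))
(3497 + l(-68, -61))*(3924 + 1/(4542 + z)) = (3497 + (-141 - 53*(-68) - 2*(-68)²))*(3924 + 1/(4542 + 2819)) = (3497 + (-141 + 3604 - 2*4624))*(3924 + 1/7361) = (3497 + (-141 + 3604 - 9248))*(3924 + 1/7361) = (3497 - 5785)*(28884565/7361) = -2288*28884565/7361 = -66087884720/7361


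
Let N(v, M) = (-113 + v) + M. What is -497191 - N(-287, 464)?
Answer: -497255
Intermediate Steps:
N(v, M) = -113 + M + v
-497191 - N(-287, 464) = -497191 - (-113 + 464 - 287) = -497191 - 1*64 = -497191 - 64 = -497255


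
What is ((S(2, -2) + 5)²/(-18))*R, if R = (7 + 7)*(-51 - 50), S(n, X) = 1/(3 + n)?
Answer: 477932/225 ≈ 2124.1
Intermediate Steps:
R = -1414 (R = 14*(-101) = -1414)
((S(2, -2) + 5)²/(-18))*R = ((1/(3 + 2) + 5)²/(-18))*(-1414) = ((1/5 + 5)²*(-1/18))*(-1414) = ((⅕ + 5)²*(-1/18))*(-1414) = ((26/5)²*(-1/18))*(-1414) = ((676/25)*(-1/18))*(-1414) = -338/225*(-1414) = 477932/225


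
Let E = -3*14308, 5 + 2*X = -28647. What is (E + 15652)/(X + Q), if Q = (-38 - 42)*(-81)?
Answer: 13636/3923 ≈ 3.4759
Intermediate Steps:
X = -14326 (X = -5/2 + (1/2)*(-28647) = -5/2 - 28647/2 = -14326)
Q = 6480 (Q = -80*(-81) = 6480)
E = -42924
(E + 15652)/(X + Q) = (-42924 + 15652)/(-14326 + 6480) = -27272/(-7846) = -27272*(-1/7846) = 13636/3923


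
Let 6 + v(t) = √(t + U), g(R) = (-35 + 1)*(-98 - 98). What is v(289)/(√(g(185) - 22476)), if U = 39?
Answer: I*√3953*(3 - √82)/3953 ≈ -0.096312*I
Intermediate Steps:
g(R) = 6664 (g(R) = -34*(-196) = 6664)
v(t) = -6 + √(39 + t) (v(t) = -6 + √(t + 39) = -6 + √(39 + t))
v(289)/(√(g(185) - 22476)) = (-6 + √(39 + 289))/(√(6664 - 22476)) = (-6 + √328)/(√(-15812)) = (-6 + 2*√82)/((2*I*√3953)) = (-6 + 2*√82)*(-I*√3953/7906) = -I*√3953*(-6 + 2*√82)/7906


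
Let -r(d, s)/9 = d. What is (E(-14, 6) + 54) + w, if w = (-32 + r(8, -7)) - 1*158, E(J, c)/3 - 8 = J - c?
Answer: -244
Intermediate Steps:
r(d, s) = -9*d
E(J, c) = 24 - 3*c + 3*J (E(J, c) = 24 + 3*(J - c) = 24 + (-3*c + 3*J) = 24 - 3*c + 3*J)
w = -262 (w = (-32 - 9*8) - 1*158 = (-32 - 72) - 158 = -104 - 158 = -262)
(E(-14, 6) + 54) + w = ((24 - 3*6 + 3*(-14)) + 54) - 262 = ((24 - 18 - 42) + 54) - 262 = (-36 + 54) - 262 = 18 - 262 = -244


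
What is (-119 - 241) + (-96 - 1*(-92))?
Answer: -364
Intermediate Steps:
(-119 - 241) + (-96 - 1*(-92)) = -360 + (-96 + 92) = -360 - 4 = -364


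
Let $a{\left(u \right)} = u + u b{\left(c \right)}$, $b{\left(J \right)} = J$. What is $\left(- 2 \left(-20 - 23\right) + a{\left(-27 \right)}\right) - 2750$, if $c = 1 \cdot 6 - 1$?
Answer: $-2826$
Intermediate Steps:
$c = 5$ ($c = 6 - 1 = 5$)
$a{\left(u \right)} = 6 u$ ($a{\left(u \right)} = u + u 5 = u + 5 u = 6 u$)
$\left(- 2 \left(-20 - 23\right) + a{\left(-27 \right)}\right) - 2750 = \left(- 2 \left(-20 - 23\right) + 6 \left(-27\right)\right) - 2750 = \left(\left(-2\right) \left(-43\right) - 162\right) - 2750 = \left(86 - 162\right) - 2750 = -76 - 2750 = -2826$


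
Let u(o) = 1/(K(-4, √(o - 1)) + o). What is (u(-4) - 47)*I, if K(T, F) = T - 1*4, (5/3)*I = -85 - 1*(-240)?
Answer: -17515/4 ≈ -4378.8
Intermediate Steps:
I = 93 (I = 3*(-85 - 1*(-240))/5 = 3*(-85 + 240)/5 = (⅗)*155 = 93)
K(T, F) = -4 + T (K(T, F) = T - 4 = -4 + T)
u(o) = 1/(-8 + o) (u(o) = 1/((-4 - 4) + o) = 1/(-8 + o))
(u(-4) - 47)*I = (1/(-8 - 4) - 47)*93 = (1/(-12) - 47)*93 = (-1/12 - 47)*93 = -565/12*93 = -17515/4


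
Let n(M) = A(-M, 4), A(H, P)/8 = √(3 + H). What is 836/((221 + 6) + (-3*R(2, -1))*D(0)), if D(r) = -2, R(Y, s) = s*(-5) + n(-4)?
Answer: 214852/49921 - 40128*√7/49921 ≈ 2.1771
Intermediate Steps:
A(H, P) = 8*√(3 + H)
n(M) = 8*√(3 - M)
R(Y, s) = -5*s + 8*√7 (R(Y, s) = s*(-5) + 8*√(3 - 1*(-4)) = -5*s + 8*√(3 + 4) = -5*s + 8*√7)
836/((221 + 6) + (-3*R(2, -1))*D(0)) = 836/((221 + 6) - 3*(-5*(-1) + 8*√7)*(-2)) = 836/(227 - 3*(5 + 8*√7)*(-2)) = 836/(227 + (-15 - 24*√7)*(-2)) = 836/(227 + (30 + 48*√7)) = 836/(257 + 48*√7)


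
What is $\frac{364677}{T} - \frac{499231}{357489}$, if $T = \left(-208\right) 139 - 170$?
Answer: $- \frac{48295550665}{3465498366} \approx -13.936$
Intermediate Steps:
$T = -29082$ ($T = -28912 - 170 = -29082$)
$\frac{364677}{T} - \frac{499231}{357489} = \frac{364677}{-29082} - \frac{499231}{357489} = 364677 \left(- \frac{1}{29082}\right) - \frac{499231}{357489} = - \frac{121559}{9694} - \frac{499231}{357489} = - \frac{48295550665}{3465498366}$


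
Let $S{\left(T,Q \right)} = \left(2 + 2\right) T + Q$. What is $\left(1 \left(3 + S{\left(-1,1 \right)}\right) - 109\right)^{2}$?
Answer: $11881$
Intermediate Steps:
$S{\left(T,Q \right)} = Q + 4 T$ ($S{\left(T,Q \right)} = 4 T + Q = Q + 4 T$)
$\left(1 \left(3 + S{\left(-1,1 \right)}\right) - 109\right)^{2} = \left(1 \left(3 + \left(1 + 4 \left(-1\right)\right)\right) - 109\right)^{2} = \left(1 \left(3 + \left(1 - 4\right)\right) - 109\right)^{2} = \left(1 \left(3 - 3\right) - 109\right)^{2} = \left(1 \cdot 0 - 109\right)^{2} = \left(0 - 109\right)^{2} = \left(-109\right)^{2} = 11881$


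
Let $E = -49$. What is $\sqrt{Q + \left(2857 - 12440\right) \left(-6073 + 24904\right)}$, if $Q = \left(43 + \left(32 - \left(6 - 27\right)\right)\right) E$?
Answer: $3 i \sqrt{20051353} \approx 13434.0 i$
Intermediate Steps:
$Q = -4704$ ($Q = \left(43 + \left(32 - \left(6 - 27\right)\right)\right) \left(-49\right) = \left(43 + \left(32 - -21\right)\right) \left(-49\right) = \left(43 + \left(32 + 21\right)\right) \left(-49\right) = \left(43 + 53\right) \left(-49\right) = 96 \left(-49\right) = -4704$)
$\sqrt{Q + \left(2857 - 12440\right) \left(-6073 + 24904\right)} = \sqrt{-4704 + \left(2857 - 12440\right) \left(-6073 + 24904\right)} = \sqrt{-4704 - 180457473} = \sqrt{-180462177} = 3 i \sqrt{20051353}$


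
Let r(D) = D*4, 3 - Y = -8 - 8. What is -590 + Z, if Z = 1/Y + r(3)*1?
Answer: -10981/19 ≈ -577.95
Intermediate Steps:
Y = 19 (Y = 3 - (-8 - 8) = 3 - 1*(-16) = 3 + 16 = 19)
r(D) = 4*D
Z = 229/19 (Z = 1/19 + (4*3)*1 = 1/19 + 12*1 = 1/19 + 12 = 229/19 ≈ 12.053)
-590 + Z = -590 + 229/19 = -10981/19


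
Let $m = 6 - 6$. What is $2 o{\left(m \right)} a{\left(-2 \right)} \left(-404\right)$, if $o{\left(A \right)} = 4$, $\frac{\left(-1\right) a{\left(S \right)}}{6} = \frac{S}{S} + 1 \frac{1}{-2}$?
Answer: $9696$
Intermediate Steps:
$m = 0$ ($m = 6 - 6 = 0$)
$a{\left(S \right)} = -3$ ($a{\left(S \right)} = - 6 \left(\frac{S}{S} + 1 \frac{1}{-2}\right) = - 6 \left(1 + 1 \left(- \frac{1}{2}\right)\right) = - 6 \left(1 - \frac{1}{2}\right) = \left(-6\right) \frac{1}{2} = -3$)
$2 o{\left(m \right)} a{\left(-2 \right)} \left(-404\right) = 2 \cdot 4 \left(-3\right) \left(-404\right) = 8 \left(-3\right) \left(-404\right) = \left(-24\right) \left(-404\right) = 9696$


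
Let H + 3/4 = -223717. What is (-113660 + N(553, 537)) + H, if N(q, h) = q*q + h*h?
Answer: 1027201/4 ≈ 2.5680e+5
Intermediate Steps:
N(q, h) = h**2 + q**2 (N(q, h) = q**2 + h**2 = h**2 + q**2)
H = -894871/4 (H = -3/4 - 223717 = -894871/4 ≈ -2.2372e+5)
(-113660 + N(553, 537)) + H = (-113660 + (537**2 + 553**2)) - 894871/4 = (-113660 + (288369 + 305809)) - 894871/4 = (-113660 + 594178) - 894871/4 = 480518 - 894871/4 = 1027201/4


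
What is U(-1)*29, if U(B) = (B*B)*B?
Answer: -29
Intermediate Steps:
U(B) = B³ (U(B) = B²*B = B³)
U(-1)*29 = (-1)³*29 = -1*29 = -29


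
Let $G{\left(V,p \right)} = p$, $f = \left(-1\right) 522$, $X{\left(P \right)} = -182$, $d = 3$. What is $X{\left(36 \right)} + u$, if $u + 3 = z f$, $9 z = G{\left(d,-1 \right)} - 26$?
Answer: $1381$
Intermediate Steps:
$f = -522$
$z = -3$ ($z = \frac{-1 - 26}{9} = \frac{1}{9} \left(-27\right) = -3$)
$u = 1563$ ($u = -3 - -1566 = -3 + 1566 = 1563$)
$X{\left(36 \right)} + u = -182 + 1563 = 1381$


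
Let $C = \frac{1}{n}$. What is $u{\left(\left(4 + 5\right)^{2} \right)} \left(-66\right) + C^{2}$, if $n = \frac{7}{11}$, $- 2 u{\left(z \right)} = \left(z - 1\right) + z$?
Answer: $\frac{260458}{49} \approx 5315.5$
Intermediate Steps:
$u{\left(z \right)} = \frac{1}{2} - z$ ($u{\left(z \right)} = - \frac{\left(z - 1\right) + z}{2} = - \frac{\left(-1 + z\right) + z}{2} = - \frac{-1 + 2 z}{2} = \frac{1}{2} - z$)
$n = \frac{7}{11}$ ($n = 7 \cdot \frac{1}{11} = \frac{7}{11} \approx 0.63636$)
$C = \frac{11}{7}$ ($C = \frac{1}{\frac{7}{11}} = \frac{11}{7} \approx 1.5714$)
$u{\left(\left(4 + 5\right)^{2} \right)} \left(-66\right) + C^{2} = \left(\frac{1}{2} - \left(4 + 5\right)^{2}\right) \left(-66\right) + \left(\frac{11}{7}\right)^{2} = \left(\frac{1}{2} - 9^{2}\right) \left(-66\right) + \frac{121}{49} = \left(\frac{1}{2} - 81\right) \left(-66\right) + \frac{121}{49} = \left(- \frac{161}{2}\right) \left(-66\right) + \frac{121}{49} = 5313 + \frac{121}{49} = \frac{260458}{49}$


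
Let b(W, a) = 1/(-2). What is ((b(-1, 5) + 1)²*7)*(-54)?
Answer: -189/2 ≈ -94.500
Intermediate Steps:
b(W, a) = -½
((b(-1, 5) + 1)²*7)*(-54) = ((-½ + 1)²*7)*(-54) = ((½)²*7)*(-54) = ((¼)*7)*(-54) = (7/4)*(-54) = -189/2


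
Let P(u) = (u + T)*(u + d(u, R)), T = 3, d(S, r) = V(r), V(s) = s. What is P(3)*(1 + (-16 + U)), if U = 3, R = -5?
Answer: 144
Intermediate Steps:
d(S, r) = r
P(u) = (-5 + u)*(3 + u) (P(u) = (u + 3)*(u - 5) = (3 + u)*(-5 + u) = (-5 + u)*(3 + u))
P(3)*(1 + (-16 + U)) = (-15 + 3² - 2*3)*(1 + (-16 + 3)) = (-15 + 9 - 6)*(1 - 13) = -12*(-12) = 144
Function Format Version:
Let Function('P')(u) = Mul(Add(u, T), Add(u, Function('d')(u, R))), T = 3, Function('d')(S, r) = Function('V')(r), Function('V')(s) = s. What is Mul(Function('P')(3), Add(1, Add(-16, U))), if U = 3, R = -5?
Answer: 144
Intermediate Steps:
Function('d')(S, r) = r
Function('P')(u) = Mul(Add(-5, u), Add(3, u)) (Function('P')(u) = Mul(Add(u, 3), Add(u, -5)) = Mul(Add(3, u), Add(-5, u)) = Mul(Add(-5, u), Add(3, u)))
Mul(Function('P')(3), Add(1, Add(-16, U))) = Mul(Add(-15, Pow(3, 2), Mul(-2, 3)), Add(1, Add(-16, 3))) = Mul(Add(-15, 9, -6), Add(1, -13)) = Mul(-12, -12) = 144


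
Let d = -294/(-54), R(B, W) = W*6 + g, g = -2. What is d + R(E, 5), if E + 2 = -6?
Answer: 301/9 ≈ 33.444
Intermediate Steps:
E = -8 (E = -2 - 6 = -8)
R(B, W) = -2 + 6*W (R(B, W) = W*6 - 2 = 6*W - 2 = -2 + 6*W)
d = 49/9 (d = -294*(-1/54) = 49/9 ≈ 5.4444)
d + R(E, 5) = 49/9 + (-2 + 6*5) = 49/9 + (-2 + 30) = 49/9 + 28 = 301/9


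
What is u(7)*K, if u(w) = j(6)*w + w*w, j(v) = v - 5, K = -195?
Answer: -10920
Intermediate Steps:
j(v) = -5 + v
u(w) = w + w² (u(w) = (-5 + 6)*w + w*w = 1*w + w² = w + w²)
u(7)*K = (7*(1 + 7))*(-195) = (7*8)*(-195) = 56*(-195) = -10920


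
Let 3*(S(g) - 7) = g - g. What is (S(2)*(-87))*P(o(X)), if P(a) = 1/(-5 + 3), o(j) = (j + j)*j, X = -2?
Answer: 609/2 ≈ 304.50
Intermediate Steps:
o(j) = 2*j**2 (o(j) = (2*j)*j = 2*j**2)
S(g) = 7 (S(g) = 7 + (g - g)/3 = 7 + (1/3)*0 = 7 + 0 = 7)
P(a) = -1/2 (P(a) = 1/(-2) = -1/2)
(S(2)*(-87))*P(o(X)) = (7*(-87))*(-1/2) = -609*(-1/2) = 609/2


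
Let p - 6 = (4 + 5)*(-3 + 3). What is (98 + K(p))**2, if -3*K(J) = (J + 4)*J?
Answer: 6084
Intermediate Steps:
p = 6 (p = 6 + (4 + 5)*(-3 + 3) = 6 + 9*0 = 6 + 0 = 6)
K(J) = -J*(4 + J)/3 (K(J) = -(J + 4)*J/3 = -(4 + J)*J/3 = -J*(4 + J)/3)
(98 + K(p))**2 = (98 - 1/3*6*(4 + 6))**2 = (98 - 1/3*6*10)**2 = (98 - 20)**2 = 78**2 = 6084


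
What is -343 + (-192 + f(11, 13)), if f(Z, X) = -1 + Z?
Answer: -525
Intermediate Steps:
-343 + (-192 + f(11, 13)) = -343 + (-192 + (-1 + 11)) = -343 + (-192 + 10) = -343 - 182 = -525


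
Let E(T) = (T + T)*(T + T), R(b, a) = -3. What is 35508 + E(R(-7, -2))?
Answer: 35544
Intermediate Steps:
E(T) = 4*T² (E(T) = (2*T)*(2*T) = 4*T²)
35508 + E(R(-7, -2)) = 35508 + 4*(-3)² = 35508 + 4*9 = 35508 + 36 = 35544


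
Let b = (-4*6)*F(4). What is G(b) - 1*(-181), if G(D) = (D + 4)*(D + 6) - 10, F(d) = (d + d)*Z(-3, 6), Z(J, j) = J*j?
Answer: 11978691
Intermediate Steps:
F(d) = -36*d (F(d) = (d + d)*(-3*6) = (2*d)*(-18) = -36*d)
b = 3456 (b = (-4*6)*(-36*4) = -24*(-144) = 3456)
G(D) = -10 + (4 + D)*(6 + D) (G(D) = (4 + D)*(6 + D) - 10 = -10 + (4 + D)*(6 + D))
G(b) - 1*(-181) = (14 + 3456² + 10*3456) - 1*(-181) = (14 + 11943936 + 34560) + 181 = 11978510 + 181 = 11978691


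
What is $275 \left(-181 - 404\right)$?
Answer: $-160875$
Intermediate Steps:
$275 \left(-181 - 404\right) = 275 \left(-585\right) = -160875$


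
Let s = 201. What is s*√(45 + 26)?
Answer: 201*√71 ≈ 1693.7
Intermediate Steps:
s*√(45 + 26) = 201*√(45 + 26) = 201*√71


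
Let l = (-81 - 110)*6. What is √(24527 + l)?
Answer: √23381 ≈ 152.91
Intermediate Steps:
l = -1146 (l = -191*6 = -1146)
√(24527 + l) = √(24527 - 1146) = √23381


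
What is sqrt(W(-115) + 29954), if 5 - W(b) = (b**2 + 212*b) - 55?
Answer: sqrt(41169) ≈ 202.90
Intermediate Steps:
W(b) = 60 - b**2 - 212*b (W(b) = 5 - ((b**2 + 212*b) - 55) = 5 - (-55 + b**2 + 212*b) = 5 + (55 - b**2 - 212*b) = 60 - b**2 - 212*b)
sqrt(W(-115) + 29954) = sqrt((60 - 1*(-115)**2 - 212*(-115)) + 29954) = sqrt((60 - 1*13225 + 24380) + 29954) = sqrt((60 - 13225 + 24380) + 29954) = sqrt(11215 + 29954) = sqrt(41169)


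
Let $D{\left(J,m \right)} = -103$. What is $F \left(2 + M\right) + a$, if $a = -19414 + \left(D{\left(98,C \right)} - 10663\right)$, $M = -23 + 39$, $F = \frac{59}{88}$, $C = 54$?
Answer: $- \frac{1327389}{44} \approx -30168.0$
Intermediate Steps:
$F = \frac{59}{88}$ ($F = 59 \cdot \frac{1}{88} = \frac{59}{88} \approx 0.67045$)
$M = 16$
$a = -30180$ ($a = -19414 - 10766 = -30180$)
$F \left(2 + M\right) + a = \frac{59 \left(2 + 16\right)}{88} - 30180 = \frac{59}{88} \cdot 18 - 30180 = \frac{531}{44} - 30180 = - \frac{1327389}{44}$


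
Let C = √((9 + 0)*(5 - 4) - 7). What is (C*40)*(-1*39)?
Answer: -1560*√2 ≈ -2206.2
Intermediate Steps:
C = √2 (C = √(9*1 - 7) = √(9 - 7) = √2 ≈ 1.4142)
(C*40)*(-1*39) = (√2*40)*(-1*39) = (40*√2)*(-39) = -1560*√2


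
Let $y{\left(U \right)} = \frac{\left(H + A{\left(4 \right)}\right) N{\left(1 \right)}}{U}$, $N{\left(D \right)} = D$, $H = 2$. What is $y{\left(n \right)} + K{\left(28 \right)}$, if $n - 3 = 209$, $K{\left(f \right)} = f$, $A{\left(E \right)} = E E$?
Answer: $\frac{2977}{106} \approx 28.085$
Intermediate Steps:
$A{\left(E \right)} = E^{2}$
$n = 212$ ($n = 3 + 209 = 212$)
$y{\left(U \right)} = \frac{18}{U}$ ($y{\left(U \right)} = \frac{\left(2 + 4^{2}\right) 1}{U} = \frac{\left(2 + 16\right) 1}{U} = \frac{18 \cdot 1}{U} = \frac{18}{U}$)
$y{\left(n \right)} + K{\left(28 \right)} = \frac{18}{212} + 28 = 18 \cdot \frac{1}{212} + 28 = \frac{9}{106} + 28 = \frac{2977}{106}$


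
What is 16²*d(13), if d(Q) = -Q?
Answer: -3328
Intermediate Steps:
16²*d(13) = 16²*(-1*13) = 256*(-13) = -3328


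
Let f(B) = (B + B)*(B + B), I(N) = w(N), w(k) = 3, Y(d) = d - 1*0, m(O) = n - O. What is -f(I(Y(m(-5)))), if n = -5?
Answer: -36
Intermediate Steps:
m(O) = -5 - O
Y(d) = d (Y(d) = d + 0 = d)
I(N) = 3
f(B) = 4*B² (f(B) = (2*B)*(2*B) = 4*B²)
-f(I(Y(m(-5)))) = -4*3² = -4*9 = -1*36 = -36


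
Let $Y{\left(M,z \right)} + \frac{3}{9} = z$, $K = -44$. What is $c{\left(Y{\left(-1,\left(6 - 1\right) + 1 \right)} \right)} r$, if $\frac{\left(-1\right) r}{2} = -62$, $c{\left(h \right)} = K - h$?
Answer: $- \frac{18476}{3} \approx -6158.7$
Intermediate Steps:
$Y{\left(M,z \right)} = - \frac{1}{3} + z$
$c{\left(h \right)} = -44 - h$
$r = 124$ ($r = \left(-2\right) \left(-62\right) = 124$)
$c{\left(Y{\left(-1,\left(6 - 1\right) + 1 \right)} \right)} r = \left(-44 - \left(- \frac{1}{3} + \left(\left(6 - 1\right) + 1\right)\right)\right) 124 = \left(-44 - \left(- \frac{1}{3} + \left(5 + 1\right)\right)\right) 124 = \left(-44 - \left(- \frac{1}{3} + 6\right)\right) 124 = \left(-44 - \frac{17}{3}\right) 124 = \left(- \frac{149}{3}\right) 124 = - \frac{18476}{3}$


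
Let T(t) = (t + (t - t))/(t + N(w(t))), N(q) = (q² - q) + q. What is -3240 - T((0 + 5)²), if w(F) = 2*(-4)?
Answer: -288385/89 ≈ -3240.3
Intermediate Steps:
w(F) = -8
N(q) = q²
T(t) = t/(64 + t) (T(t) = (t + (t - t))/(t + (-8)²) = (t + 0)/(t + 64) = t/(64 + t))
-3240 - T((0 + 5)²) = -3240 - (0 + 5)²/(64 + (0 + 5)²) = -3240 - 5²/(64 + 5²) = -3240 - 25/(64 + 25) = -3240 - 25/89 = -288385/89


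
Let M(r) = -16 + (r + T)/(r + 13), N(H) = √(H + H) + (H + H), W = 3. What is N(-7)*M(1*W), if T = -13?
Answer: 931/4 - 133*I*√14/8 ≈ 232.75 - 62.205*I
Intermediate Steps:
N(H) = 2*H + √2*√H (N(H) = √(2*H) + 2*H = √2*√H + 2*H = 2*H + √2*√H)
M(r) = -16 + (-13 + r)/(13 + r) (M(r) = -16 + (r - 13)/(r + 13) = -16 + (-13 + r)/(13 + r))
N(-7)*M(1*W) = (2*(-7) + √2*√(-7))*((-221 - 15*3)/(13 + 1*3)) = (-14 + √2*(I*√7))*((-221 - 15*3)/(13 + 3)) = (-14 + I*√14)*((-221 - 45)/16) = (-14 + I*√14)*((1/16)*(-266)) = (-14 + I*√14)*(-133/8) = 931/4 - 133*I*√14/8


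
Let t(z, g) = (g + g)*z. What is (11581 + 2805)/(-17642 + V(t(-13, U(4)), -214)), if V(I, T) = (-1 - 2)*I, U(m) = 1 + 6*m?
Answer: -7193/7846 ≈ -0.91677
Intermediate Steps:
t(z, g) = 2*g*z (t(z, g) = (2*g)*z = 2*g*z)
V(I, T) = -3*I
(11581 + 2805)/(-17642 + V(t(-13, U(4)), -214)) = (11581 + 2805)/(-17642 - 6*(1 + 6*4)*(-13)) = 14386/(-17642 - 6*(1 + 24)*(-13)) = 14386/(-17642 - 6*25*(-13)) = 14386/(-17642 - 3*(-650)) = 14386/(-17642 + 1950) = 14386/(-15692) = 14386*(-1/15692) = -7193/7846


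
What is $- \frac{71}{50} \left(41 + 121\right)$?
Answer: $- \frac{5751}{25} \approx -230.04$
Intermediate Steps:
$- \frac{71}{50} \left(41 + 121\right) = \left(-71\right) \frac{1}{50} \cdot 162 = \left(- \frac{71}{50}\right) 162 = - \frac{5751}{25}$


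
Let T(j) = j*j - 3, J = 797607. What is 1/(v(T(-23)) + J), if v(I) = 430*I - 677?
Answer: 1/1023110 ≈ 9.7741e-7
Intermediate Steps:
T(j) = -3 + j² (T(j) = j² - 3 = -3 + j²)
v(I) = -677 + 430*I
1/(v(T(-23)) + J) = 1/((-677 + 430*(-3 + (-23)²)) + 797607) = 1/((-677 + 430*(-3 + 529)) + 797607) = 1/((-677 + 430*526) + 797607) = 1/((-677 + 226180) + 797607) = 1/(225503 + 797607) = 1/1023110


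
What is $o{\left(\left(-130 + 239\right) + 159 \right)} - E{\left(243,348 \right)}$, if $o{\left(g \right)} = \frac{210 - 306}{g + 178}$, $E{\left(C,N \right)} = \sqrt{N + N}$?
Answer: $- \frac{48}{223} - 2 \sqrt{174} \approx -26.597$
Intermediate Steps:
$E{\left(C,N \right)} = \sqrt{2} \sqrt{N}$ ($E{\left(C,N \right)} = \sqrt{2 N} = \sqrt{2} \sqrt{N}$)
$o{\left(g \right)} = - \frac{96}{178 + g}$
$o{\left(\left(-130 + 239\right) + 159 \right)} - E{\left(243,348 \right)} = - \frac{96}{178 + \left(\left(-130 + 239\right) + 159\right)} - \sqrt{2} \sqrt{348} = - \frac{96}{178 + \left(109 + 159\right)} - \sqrt{2} \cdot 2 \sqrt{87} = - \frac{96}{178 + 268} - 2 \sqrt{174} = - \frac{96}{446} - 2 \sqrt{174} = \left(-96\right) \frac{1}{446} - 2 \sqrt{174} = - \frac{48}{223} - 2 \sqrt{174}$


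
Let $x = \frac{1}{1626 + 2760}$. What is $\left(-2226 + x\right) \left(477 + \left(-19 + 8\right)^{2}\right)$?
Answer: $- \frac{2919207265}{2193} \approx -1.3311 \cdot 10^{6}$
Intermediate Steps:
$x = \frac{1}{4386} \approx 0.000228$
$\left(-2226 + x\right) \left(477 + \left(-19 + 8\right)^{2}\right) = \left(-2226 + \frac{1}{4386}\right) \left(477 + \left(-19 + 8\right)^{2}\right) = - \frac{9763235 \left(477 + \left(-11\right)^{2}\right)}{4386} = - \frac{9763235 \left(477 + 121\right)}{4386} = \left(- \frac{9763235}{4386}\right) 598 = - \frac{2919207265}{2193}$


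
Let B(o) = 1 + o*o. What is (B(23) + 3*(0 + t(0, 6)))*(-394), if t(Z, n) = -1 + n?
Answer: -214730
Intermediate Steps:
B(o) = 1 + o²
(B(23) + 3*(0 + t(0, 6)))*(-394) = ((1 + 23²) + 3*(0 + (-1 + 6)))*(-394) = ((1 + 529) + 3*(0 + 5))*(-394) = (530 + 3*5)*(-394) = (530 + 15)*(-394) = 545*(-394) = -214730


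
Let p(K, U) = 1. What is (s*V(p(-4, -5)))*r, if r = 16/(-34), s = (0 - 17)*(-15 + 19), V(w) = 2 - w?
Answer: 32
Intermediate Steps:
s = -68 (s = -17*4 = -68)
r = -8/17 (r = 16*(-1/34) = -8/17 ≈ -0.47059)
(s*V(p(-4, -5)))*r = -68*(2 - 1*1)*(-8/17) = -68*(2 - 1)*(-8/17) = -68*1*(-8/17) = -68*(-8/17) = 32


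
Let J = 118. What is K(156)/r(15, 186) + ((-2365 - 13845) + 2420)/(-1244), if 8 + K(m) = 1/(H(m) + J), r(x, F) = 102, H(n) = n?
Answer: 95669329/8691828 ≈ 11.007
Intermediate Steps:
K(m) = -8 + 1/(118 + m) (K(m) = -8 + 1/(m + 118) = -8 + 1/(118 + m))
K(156)/r(15, 186) + ((-2365 - 13845) + 2420)/(-1244) = ((-943 - 8*156)/(118 + 156))/102 + ((-2365 - 13845) + 2420)/(-1244) = ((-943 - 1248)/274)*(1/102) + (-16210 + 2420)*(-1/1244) = ((1/274)*(-2191))*(1/102) - 13790*(-1/1244) = -2191/274*1/102 + 6895/622 = -2191/27948 + 6895/622 = 95669329/8691828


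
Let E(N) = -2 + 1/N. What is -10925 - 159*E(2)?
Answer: -21373/2 ≈ -10687.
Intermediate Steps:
E(N) = -2 + 1/N
-10925 - 159*E(2) = -10925 - 159*(-2 + 1/2) = -10925 - 159*(-3/2) = -10925 + 477/2 = -21373/2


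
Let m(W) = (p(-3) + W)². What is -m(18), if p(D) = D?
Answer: -225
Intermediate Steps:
m(W) = (-3 + W)²
-m(18) = -(-3 + 18)² = -1*15² = -1*225 = -225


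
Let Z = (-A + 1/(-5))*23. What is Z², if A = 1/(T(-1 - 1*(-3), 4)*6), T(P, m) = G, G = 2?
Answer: 152881/3600 ≈ 42.467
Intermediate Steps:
T(P, m) = 2
A = 1/12 (A = 1/(2*6) = 1/12 ≈ 0.083333)
Z = -391/60 (Z = (-1*1/12 + 1/(-5))*23 = (-1/12 - ⅕)*23 = -17/60*23 = -391/60 ≈ -6.5167)
Z² = (-391/60)² = 152881/3600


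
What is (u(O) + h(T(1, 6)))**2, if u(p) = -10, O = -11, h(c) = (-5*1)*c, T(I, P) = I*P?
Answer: 1600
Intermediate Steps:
h(c) = -5*c
(u(O) + h(T(1, 6)))**2 = (-10 - 5*6)**2 = (-10 - 30)**2 = (-40)**2 = 1600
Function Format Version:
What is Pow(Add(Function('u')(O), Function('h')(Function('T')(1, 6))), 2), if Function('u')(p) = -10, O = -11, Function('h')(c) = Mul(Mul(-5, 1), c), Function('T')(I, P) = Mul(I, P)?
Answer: 1600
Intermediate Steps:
Function('h')(c) = Mul(-5, c)
Pow(Add(Function('u')(O), Function('h')(Function('T')(1, 6))), 2) = Pow(Add(-10, Mul(-5, Mul(1, 6))), 2) = Pow(Add(-10, Mul(-5, 6)), 2) = Pow(Add(-10, -30), 2) = Pow(-40, 2) = 1600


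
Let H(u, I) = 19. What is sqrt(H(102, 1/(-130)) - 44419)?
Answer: 20*I*sqrt(111) ≈ 210.71*I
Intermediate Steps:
sqrt(H(102, 1/(-130)) - 44419) = sqrt(19 - 44419) = sqrt(-44400) = 20*I*sqrt(111)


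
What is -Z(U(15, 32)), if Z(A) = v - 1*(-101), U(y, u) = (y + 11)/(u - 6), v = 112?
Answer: -213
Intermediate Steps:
U(y, u) = (11 + y)/(-6 + u)
Z(A) = 213 (Z(A) = 112 - 1*(-101) = 112 + 101 = 213)
-Z(U(15, 32)) = -1*213 = -213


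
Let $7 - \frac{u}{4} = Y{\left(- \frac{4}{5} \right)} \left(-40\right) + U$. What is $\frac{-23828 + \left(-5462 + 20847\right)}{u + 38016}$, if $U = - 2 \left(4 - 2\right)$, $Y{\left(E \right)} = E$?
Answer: $- \frac{8443}{37932} \approx -0.22258$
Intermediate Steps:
$U = -4$ ($U = \left(-2\right) 2 = -4$)
$u = -84$ ($u = 28 - 4 \left(- \frac{4}{5} \left(-40\right) - 4\right) = 28 - 4 \left(\left(-4\right) \frac{1}{5} \left(-40\right) - 4\right) = 28 - 4 \left(\left(- \frac{4}{5}\right) \left(-40\right) - 4\right) = 28 - 4 \left(32 - 4\right) = 28 - 112 = -84$)
$\frac{-23828 + \left(-5462 + 20847\right)}{u + 38016} = \frac{-23828 + \left(-5462 + 20847\right)}{-84 + 38016} = \frac{-23828 + 15385}{37932} = \left(-8443\right) \frac{1}{37932} = - \frac{8443}{37932}$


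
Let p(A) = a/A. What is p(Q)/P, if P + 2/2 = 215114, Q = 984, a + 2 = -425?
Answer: -427/211671192 ≈ -2.0173e-6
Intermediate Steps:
a = -427 (a = -2 - 425 = -427)
P = 215113 (P = -1 + 215114 = 215113)
p(A) = -427/A
p(Q)/P = -427/984/215113 = -427*1/984*(1/215113) = -427/984*1/215113 = -427/211671192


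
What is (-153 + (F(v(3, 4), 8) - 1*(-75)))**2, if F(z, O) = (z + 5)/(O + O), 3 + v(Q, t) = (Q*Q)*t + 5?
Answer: 1452025/256 ≈ 5672.0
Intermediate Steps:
v(Q, t) = 2 + t*Q**2 (v(Q, t) = -3 + ((Q*Q)*t + 5) = -3 + (Q**2*t + 5) = -3 + (t*Q**2 + 5) = -3 + (5 + t*Q**2) = 2 + t*Q**2)
F(z, O) = (5 + z)/(2*O) (F(z, O) = (5 + z)/((2*O)) = (5 + z)*(1/(2*O)) = (5 + z)/(2*O))
(-153 + (F(v(3, 4), 8) - 1*(-75)))**2 = (-153 + ((1/2)*(5 + (2 + 4*3**2))/8 - 1*(-75)))**2 = (-153 + ((1/2)*(1/8)*(5 + (2 + 4*9)) + 75))**2 = (-153 + ((1/2)*(1/8)*(5 + (2 + 36)) + 75))**2 = (-153 + ((1/2)*(1/8)*(5 + 38) + 75))**2 = (-153 + ((1/2)*(1/8)*43 + 75))**2 = (-153 + (43/16 + 75))**2 = (-153 + 1243/16)**2 = (-1205/16)**2 = 1452025/256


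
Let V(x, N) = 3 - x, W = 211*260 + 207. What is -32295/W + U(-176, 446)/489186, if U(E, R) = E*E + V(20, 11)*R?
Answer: -2418337412/4489667577 ≈ -0.53864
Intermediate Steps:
W = 55067 (W = 54860 + 207 = 55067)
U(E, R) = E² - 17*R (U(E, R) = E*E + (3 - 1*20)*R = E² + (3 - 20)*R = E² - 17*R)
-32295/W + U(-176, 446)/489186 = -32295/55067 + ((-176)² - 17*446)/489186 = -32295*1/55067 + (30976 - 7582)*(1/489186) = -32295/55067 + 23394*(1/489186) = -32295/55067 + 3899/81531 = -2418337412/4489667577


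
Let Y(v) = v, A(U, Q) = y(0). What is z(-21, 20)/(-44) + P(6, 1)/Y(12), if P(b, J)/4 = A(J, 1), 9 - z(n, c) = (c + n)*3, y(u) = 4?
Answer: 35/33 ≈ 1.0606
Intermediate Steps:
z(n, c) = 9 - 3*c - 3*n (z(n, c) = 9 - (c + n)*3 = 9 - (3*c + 3*n) = 9 + (-3*c - 3*n) = 9 - 3*c - 3*n)
A(U, Q) = 4
P(b, J) = 16 (P(b, J) = 4*4 = 16)
z(-21, 20)/(-44) + P(6, 1)/Y(12) = (9 - 3*20 - 3*(-21))/(-44) + 16/12 = (9 - 60 + 63)*(-1/44) + 16*(1/12) = 12*(-1/44) + 4/3 = -3/11 + 4/3 = 35/33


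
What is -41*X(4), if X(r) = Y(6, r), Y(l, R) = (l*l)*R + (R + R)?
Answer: -6232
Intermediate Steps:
Y(l, R) = 2*R + R*l² (Y(l, R) = l²*R + 2*R = R*l² + 2*R = 2*R + R*l²)
X(r) = 38*r (X(r) = r*(2 + 6²) = r*(2 + 36) = r*38 = 38*r)
-41*X(4) = -1558*4 = -41*152 = -6232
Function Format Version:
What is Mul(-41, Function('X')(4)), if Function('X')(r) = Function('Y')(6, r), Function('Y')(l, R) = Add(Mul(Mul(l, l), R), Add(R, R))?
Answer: -6232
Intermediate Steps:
Function('Y')(l, R) = Add(Mul(2, R), Mul(R, Pow(l, 2))) (Function('Y')(l, R) = Add(Mul(Pow(l, 2), R), Mul(2, R)) = Add(Mul(R, Pow(l, 2)), Mul(2, R)) = Add(Mul(2, R), Mul(R, Pow(l, 2))))
Function('X')(r) = Mul(38, r) (Function('X')(r) = Mul(r, Add(2, Pow(6, 2))) = Mul(r, Add(2, 36)) = Mul(r, 38) = Mul(38, r))
Mul(-41, Function('X')(4)) = Mul(-41, Mul(38, 4)) = Mul(-41, 152) = -6232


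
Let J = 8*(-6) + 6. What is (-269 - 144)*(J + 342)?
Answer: -123900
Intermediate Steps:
J = -42 (J = -48 + 6 = -42)
(-269 - 144)*(J + 342) = (-269 - 144)*(-42 + 342) = -413*300 = -123900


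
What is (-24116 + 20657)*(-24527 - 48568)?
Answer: 252835605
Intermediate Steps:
(-24116 + 20657)*(-24527 - 48568) = -3459*(-73095) = 252835605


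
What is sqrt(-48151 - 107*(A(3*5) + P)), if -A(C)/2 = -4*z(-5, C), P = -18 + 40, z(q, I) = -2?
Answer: I*sqrt(48793) ≈ 220.89*I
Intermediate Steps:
P = 22
A(C) = -16 (A(C) = -(-8)*(-2) = -2*8 = -16)
sqrt(-48151 - 107*(A(3*5) + P)) = sqrt(-48151 - 107*(-16 + 22)) = sqrt(-48151 - 107*6) = sqrt(-48151 - 642) = sqrt(-48793) = I*sqrt(48793)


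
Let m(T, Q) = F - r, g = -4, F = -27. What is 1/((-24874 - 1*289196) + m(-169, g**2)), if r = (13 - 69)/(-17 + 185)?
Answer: -3/942290 ≈ -3.1837e-6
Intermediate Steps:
r = -1/3 (r = -56/168 = -56*1/168 = -1/3 ≈ -0.33333)
m(T, Q) = -80/3 (m(T, Q) = -27 - 1*(-1/3) = -27 + 1/3 = -80/3)
1/((-24874 - 1*289196) + m(-169, g**2)) = 1/((-24874 - 1*289196) - 80/3) = 1/((-24874 - 289196) - 80/3) = 1/(-314070 - 80/3) = 1/(-942290/3) = -3/942290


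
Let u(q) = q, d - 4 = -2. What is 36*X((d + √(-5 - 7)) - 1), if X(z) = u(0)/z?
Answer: 0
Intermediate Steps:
d = 2 (d = 4 - 2 = 2)
X(z) = 0 (X(z) = 0/z = 0)
36*X((d + √(-5 - 7)) - 1) = 36*0 = 0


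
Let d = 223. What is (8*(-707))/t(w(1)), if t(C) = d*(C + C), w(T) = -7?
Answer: 404/223 ≈ 1.8117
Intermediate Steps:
t(C) = 446*C (t(C) = 223*(C + C) = 223*(2*C) = 446*C)
(8*(-707))/t(w(1)) = (8*(-707))/((446*(-7))) = -5656/(-3122) = -5656*(-1/3122) = 404/223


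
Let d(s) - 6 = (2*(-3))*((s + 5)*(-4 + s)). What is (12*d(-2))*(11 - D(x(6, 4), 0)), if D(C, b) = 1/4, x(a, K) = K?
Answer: 14706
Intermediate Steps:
D(C, b) = 1/4 (D(C, b) = 1*(1/4) = 1/4)
d(s) = 6 - 6*(-4 + s)*(5 + s) (d(s) = 6 + (2*(-3))*((s + 5)*(-4 + s)) = 6 - 6*(5 + s)*(-4 + s) = 6 - 6*(-4 + s)*(5 + s))
(12*d(-2))*(11 - D(x(6, 4), 0)) = (12*(126 - 6*(-2) - 6*(-2)**2))*(11 - 1*1/4) = (12*(126 + 12 - 6*4))*(11 - 1/4) = (12*(126 + 12 - 24))*(43/4) = (12*114)*(43/4) = 1368*(43/4) = 14706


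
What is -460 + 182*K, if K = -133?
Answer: -24666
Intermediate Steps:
-460 + 182*K = -460 + 182*(-133) = -460 - 24206 = -24666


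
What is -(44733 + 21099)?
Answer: -65832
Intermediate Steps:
-(44733 + 21099) = -1*65832 = -65832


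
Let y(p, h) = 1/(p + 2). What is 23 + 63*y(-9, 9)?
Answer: 14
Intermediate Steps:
y(p, h) = 1/(2 + p)
23 + 63*y(-9, 9) = 23 + 63/(2 - 9) = 23 + 63/(-7) = 23 + 63*(-⅐) = 23 - 9 = 14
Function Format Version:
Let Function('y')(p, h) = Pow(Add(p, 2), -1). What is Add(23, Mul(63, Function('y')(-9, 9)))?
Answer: 14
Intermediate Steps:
Function('y')(p, h) = Pow(Add(2, p), -1)
Add(23, Mul(63, Function('y')(-9, 9))) = Add(23, Mul(63, Pow(Add(2, -9), -1))) = Add(23, Mul(63, Pow(-7, -1))) = Add(23, Mul(63, Rational(-1, 7))) = Add(23, -9) = 14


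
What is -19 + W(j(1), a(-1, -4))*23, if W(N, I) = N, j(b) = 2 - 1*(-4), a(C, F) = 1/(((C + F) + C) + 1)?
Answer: 119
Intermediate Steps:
a(C, F) = 1/(1 + F + 2*C) (a(C, F) = 1/((F + 2*C) + 1) = 1/(1 + F + 2*C))
j(b) = 6 (j(b) = 2 + 4 = 6)
-19 + W(j(1), a(-1, -4))*23 = -19 + 6*23 = -19 + 138 = 119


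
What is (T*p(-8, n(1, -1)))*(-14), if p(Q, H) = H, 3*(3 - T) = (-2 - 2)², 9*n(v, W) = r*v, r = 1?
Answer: 98/27 ≈ 3.6296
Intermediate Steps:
n(v, W) = v/9 (n(v, W) = (1*v)/9 = v/9)
T = -7/3 (T = 3 - (-2 - 2)²/3 = 3 - ⅓*(-4)² = 3 - ⅓*16 = 3 - 16/3 = -7/3 ≈ -2.3333)
(T*p(-8, n(1, -1)))*(-14) = -7/27*(-14) = 98/27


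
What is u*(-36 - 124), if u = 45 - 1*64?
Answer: 3040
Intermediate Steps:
u = -19 (u = 45 - 64 = -19)
u*(-36 - 124) = -19*(-36 - 124) = -19*(-160) = 3040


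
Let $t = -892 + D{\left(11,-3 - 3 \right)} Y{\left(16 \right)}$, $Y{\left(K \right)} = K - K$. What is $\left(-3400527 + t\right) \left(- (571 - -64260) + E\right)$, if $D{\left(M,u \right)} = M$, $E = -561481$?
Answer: $2130349536728$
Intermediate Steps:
$Y{\left(K \right)} = 0$
$t = -892$ ($t = -892 + 11 \cdot 0 = -892 + 0 = -892$)
$\left(-3400527 + t\right) \left(- (571 - -64260) + E\right) = \left(-3400527 - 892\right) \left(- (571 - -64260) - 561481\right) = - 3401419 \left(- (571 + 64260) - 561481\right) = - 3401419 \left(\left(-1\right) 64831 - 561481\right) = - 3401419 \left(-64831 - 561481\right) = \left(-3401419\right) \left(-626312\right) = 2130349536728$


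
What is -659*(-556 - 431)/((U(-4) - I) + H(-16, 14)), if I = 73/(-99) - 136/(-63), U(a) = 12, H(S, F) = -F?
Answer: -450750069/2371 ≈ -1.9011e+5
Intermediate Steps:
I = 985/693 (I = 73*(-1/99) - 136*(-1/63) = -73/99 + 136/63 = 985/693 ≈ 1.4214)
-659*(-556 - 431)/((U(-4) - I) + H(-16, 14)) = -659*(-556 - 431)/((12 - 1*985/693) - 1*14) = -(-650433)/((12 - 985/693) - 14) = -(-650433)/(7331/693 - 14) = -(-650433)/(-2371/693) = -(-650433)*(-693)/2371 = -659*683991/2371 = -450750069/2371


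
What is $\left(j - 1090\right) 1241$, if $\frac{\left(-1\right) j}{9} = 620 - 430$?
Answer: $-3474800$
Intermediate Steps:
$j = -1710$ ($j = - 9 \left(620 - 430\right) = \left(-9\right) 190 = -1710$)
$\left(j - 1090\right) 1241 = \left(-1710 - 1090\right) 1241 = \left(-2800\right) 1241 = -3474800$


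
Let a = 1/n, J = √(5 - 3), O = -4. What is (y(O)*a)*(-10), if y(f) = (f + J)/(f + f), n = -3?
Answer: 5/3 - 5*√2/12 ≈ 1.0774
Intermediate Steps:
J = √2 ≈ 1.4142
y(f) = (f + √2)/(2*f) (y(f) = (f + √2)/(f + f) = (f + √2)/((2*f)) = (f + √2)*(1/(2*f)) = (f + √2)/(2*f))
a = -⅓ (a = 1/(-3) = -⅓ ≈ -0.33333)
(y(O)*a)*(-10) = (((½)*(-4 + √2)/(-4))*(-⅓))*(-10) = (((½)*(-¼)*(-4 + √2))*(-⅓))*(-10) = ((½ - √2/8)*(-⅓))*(-10) = (-⅙ + √2/24)*(-10) = 5/3 - 5*√2/12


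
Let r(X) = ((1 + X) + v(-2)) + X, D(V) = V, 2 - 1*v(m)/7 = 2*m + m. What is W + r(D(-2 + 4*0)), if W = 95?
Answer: 148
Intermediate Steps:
v(m) = 14 - 21*m (v(m) = 14 - 7*(2*m + m) = 14 - 21*m)
r(X) = 57 + 2*X (r(X) = ((1 + X) + (14 - 21*(-2))) + X = ((1 + X) + (14 + 42)) + X = ((1 + X) + 56) + X = (57 + X) + X = 57 + 2*X)
W + r(D(-2 + 4*0)) = 95 + (57 + 2*(-2 + 4*0)) = 95 + (57 + 2*(-2 + 0)) = 95 + (57 + 2*(-2)) = 95 + (57 - 4) = 95 + 53 = 148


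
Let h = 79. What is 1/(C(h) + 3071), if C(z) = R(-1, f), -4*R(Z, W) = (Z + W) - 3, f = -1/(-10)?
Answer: 40/122879 ≈ 0.00032552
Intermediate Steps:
f = 1/10 (f = -1*(-1/10) = 1/10 ≈ 0.10000)
R(Z, W) = 3/4 - W/4 - Z/4 (R(Z, W) = -((Z + W) - 3)/4 = -((W + Z) - 3)/4 = -(-3 + W + Z)/4 = 3/4 - W/4 - Z/4)
C(z) = 39/40 (C(z) = 3/4 - 1/4*1/10 - 1/4*(-1) = 3/4 - 1/40 + 1/4 = 39/40)
1/(C(h) + 3071) = 1/(39/40 + 3071) = 1/(122879/40) = 40/122879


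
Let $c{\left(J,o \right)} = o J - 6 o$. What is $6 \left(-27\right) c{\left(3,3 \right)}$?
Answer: $1458$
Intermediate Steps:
$c{\left(J,o \right)} = - 6 o + J o$ ($c{\left(J,o \right)} = J o - 6 o = - 6 o + J o$)
$6 \left(-27\right) c{\left(3,3 \right)} = 6 \left(-27\right) 3 \left(-6 + 3\right) = - 162 \cdot 3 \left(-3\right) = \left(-162\right) \left(-9\right) = 1458$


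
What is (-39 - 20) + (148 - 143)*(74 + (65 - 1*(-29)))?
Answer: 781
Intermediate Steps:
(-39 - 20) + (148 - 143)*(74 + (65 - 1*(-29))) = -59 + 5*(74 + (65 + 29)) = -59 + 5*(74 + 94) = -59 + 5*168 = -59 + 840 = 781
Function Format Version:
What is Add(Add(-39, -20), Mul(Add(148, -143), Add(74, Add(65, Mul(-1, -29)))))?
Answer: 781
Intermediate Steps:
Add(Add(-39, -20), Mul(Add(148, -143), Add(74, Add(65, Mul(-1, -29))))) = Add(-59, Mul(5, Add(74, Add(65, 29)))) = Add(-59, Mul(5, Add(74, 94))) = Add(-59, Mul(5, 168)) = Add(-59, 840) = 781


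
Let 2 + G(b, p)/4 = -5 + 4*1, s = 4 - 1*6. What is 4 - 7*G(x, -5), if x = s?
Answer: 88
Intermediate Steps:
s = -2 (s = 4 - 6 = -2)
x = -2
G(b, p) = -12 (G(b, p) = -8 + 4*(-5 + 4*1) = -8 + 4*(-5 + 4) = -8 + 4*(-1) = -8 - 4 = -12)
4 - 7*G(x, -5) = 4 - 7*(-12) = 4 + 84 = 88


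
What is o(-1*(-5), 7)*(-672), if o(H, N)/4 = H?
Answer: -13440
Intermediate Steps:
o(H, N) = 4*H
o(-1*(-5), 7)*(-672) = (4*(-1*(-5)))*(-672) = (4*5)*(-672) = 20*(-672) = -13440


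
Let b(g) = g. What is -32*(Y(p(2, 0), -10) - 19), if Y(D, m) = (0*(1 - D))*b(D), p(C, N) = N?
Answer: 608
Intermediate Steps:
Y(D, m) = 0 (Y(D, m) = (0*(1 - D))*D = 0*D = 0)
-32*(Y(p(2, 0), -10) - 19) = -32*(0 - 19) = -32*(-19) = 608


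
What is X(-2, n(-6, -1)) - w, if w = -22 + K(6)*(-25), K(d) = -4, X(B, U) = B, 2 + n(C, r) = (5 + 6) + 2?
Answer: -80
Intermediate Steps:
n(C, r) = 11 (n(C, r) = -2 + ((5 + 6) + 2) = -2 + (11 + 2) = -2 + 13 = 11)
w = 78 (w = -22 - 4*(-25) = -22 + 100 = 78)
X(-2, n(-6, -1)) - w = -2 - 1*78 = -2 - 78 = -80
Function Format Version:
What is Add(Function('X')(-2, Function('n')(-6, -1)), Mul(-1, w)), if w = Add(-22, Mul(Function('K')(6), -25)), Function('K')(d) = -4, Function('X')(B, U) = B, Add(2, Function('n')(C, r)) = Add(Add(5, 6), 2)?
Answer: -80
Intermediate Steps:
Function('n')(C, r) = 11 (Function('n')(C, r) = Add(-2, Add(Add(5, 6), 2)) = Add(-2, Add(11, 2)) = Add(-2, 13) = 11)
w = 78 (w = Add(-22, Mul(-4, -25)) = Add(-22, 100) = 78)
Add(Function('X')(-2, Function('n')(-6, -1)), Mul(-1, w)) = Add(-2, Mul(-1, 78)) = Add(-2, -78) = -80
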